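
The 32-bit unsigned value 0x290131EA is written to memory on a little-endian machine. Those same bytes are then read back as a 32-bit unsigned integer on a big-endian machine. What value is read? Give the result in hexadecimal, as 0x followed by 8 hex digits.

Stored little-endian, the bytes at ascending addresses are EA 31 01 29.
Read back as big-endian, the last byte is least significant, giving 0xEA310129.

0xEA310129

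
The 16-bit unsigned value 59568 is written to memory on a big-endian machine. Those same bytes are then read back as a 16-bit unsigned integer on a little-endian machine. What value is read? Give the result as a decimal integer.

45288

59568 in 16-bit hexadecimal is 0xE8B0.
Stored big-endian, the bytes at ascending addresses are E8 B0.
Read back as little-endian, the first byte is least significant, giving 0xB0E8.
0xB0E8 = 45288.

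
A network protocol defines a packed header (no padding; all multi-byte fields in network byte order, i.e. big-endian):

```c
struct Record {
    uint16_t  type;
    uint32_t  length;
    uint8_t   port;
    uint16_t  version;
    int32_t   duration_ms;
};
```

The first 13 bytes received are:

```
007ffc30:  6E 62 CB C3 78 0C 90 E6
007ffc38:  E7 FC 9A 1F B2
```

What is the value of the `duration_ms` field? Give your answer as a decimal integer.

`duration_ms` follows `type` (2 B), `length` (4 B), `port` (1 B), `version` (2 B), so it starts at offset 2 + 4 + 1 + 2 = 9 and occupies 4 bytes.
Bytes at offsets 9..12: FC 9A 1F B2.
In big-endian order the high byte comes first in memory.
The bytes are already most-significant first: 0xFC9A1FB2.
Top bit is set, so as a signed 32-bit value this is 0xFC9A1FB2 − 2^32 = -57008206.

-57008206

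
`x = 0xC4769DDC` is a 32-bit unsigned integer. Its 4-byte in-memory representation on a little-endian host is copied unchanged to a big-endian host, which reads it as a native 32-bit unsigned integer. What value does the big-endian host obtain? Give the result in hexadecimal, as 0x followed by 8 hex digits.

0xDC9D76C4

Stored little-endian, the bytes at ascending addresses are DC 9D 76 C4.
Read back as big-endian, the last byte is least significant, giving 0xDC9D76C4.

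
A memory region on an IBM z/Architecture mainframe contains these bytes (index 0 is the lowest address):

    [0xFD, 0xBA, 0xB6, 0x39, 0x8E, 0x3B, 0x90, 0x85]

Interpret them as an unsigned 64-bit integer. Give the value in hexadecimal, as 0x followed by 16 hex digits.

Big-endian stores the most-significant byte at the lowest address.
The bytes are already most-significant first: 0xFDBAB6398E3B9085.

0xFDBAB6398E3B9085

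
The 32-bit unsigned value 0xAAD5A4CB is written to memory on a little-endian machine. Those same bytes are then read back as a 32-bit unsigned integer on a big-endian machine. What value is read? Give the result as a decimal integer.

3416577450

Stored little-endian, the bytes at ascending addresses are CB A4 D5 AA.
Read back as big-endian, the last byte is least significant, giving 0xCBA4D5AA.
0xCBA4D5AA = 3416577450.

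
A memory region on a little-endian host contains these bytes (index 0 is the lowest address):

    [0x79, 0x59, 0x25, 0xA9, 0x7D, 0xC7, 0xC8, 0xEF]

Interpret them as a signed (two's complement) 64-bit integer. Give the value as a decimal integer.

-1168464760780007047

In little-endian order the low byte comes first in memory.
Reassemble most-significant byte first: EF C8 C7 7D A9 25 59 79 → 0xEFC8C77DA9255979.
Top bit is set, so as a signed 64-bit value this is 0xEFC8C77DA9255979 − 2^64 = -1168464760780007047.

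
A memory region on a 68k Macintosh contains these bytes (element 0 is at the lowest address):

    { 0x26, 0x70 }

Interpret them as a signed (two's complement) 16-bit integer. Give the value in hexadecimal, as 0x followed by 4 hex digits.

0x2670

Big-endian stores the most-significant byte at the lowest address.
The bytes are already most-significant first: 0x2670.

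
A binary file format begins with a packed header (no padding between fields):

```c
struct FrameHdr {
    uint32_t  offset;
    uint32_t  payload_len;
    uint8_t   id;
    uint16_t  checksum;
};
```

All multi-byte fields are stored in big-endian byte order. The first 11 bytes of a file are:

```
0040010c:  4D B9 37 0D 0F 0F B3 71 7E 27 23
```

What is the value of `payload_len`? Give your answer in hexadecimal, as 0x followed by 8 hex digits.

`payload_len` follows `offset` (4 bytes), so it starts at byte offset 4 and occupies 4 bytes.
Bytes at offsets 4..7: 0F 0F B3 71.
Big-endian: lowest address holds the most-significant byte.
The bytes are already most-significant first: 0x0F0FB371.

0x0F0FB371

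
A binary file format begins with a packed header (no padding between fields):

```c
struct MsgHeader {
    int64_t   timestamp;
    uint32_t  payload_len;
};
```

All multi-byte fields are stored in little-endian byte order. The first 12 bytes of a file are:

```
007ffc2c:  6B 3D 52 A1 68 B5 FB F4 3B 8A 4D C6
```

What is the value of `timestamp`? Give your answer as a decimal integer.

-793841448313012885

`timestamp` is the first field, at byte offset 0, occupying 8 bytes.
Bytes at offsets 0..7: 6B 3D 52 A1 68 B5 FB F4.
Little-endian: lowest address holds the least-significant byte.
Reassemble most-significant byte first: F4 FB B5 68 A1 52 3D 6B → 0xF4FBB568A1523D6B.
Top bit is set, so as a signed 64-bit value this is 0xF4FBB568A1523D6B − 2^64 = -793841448313012885.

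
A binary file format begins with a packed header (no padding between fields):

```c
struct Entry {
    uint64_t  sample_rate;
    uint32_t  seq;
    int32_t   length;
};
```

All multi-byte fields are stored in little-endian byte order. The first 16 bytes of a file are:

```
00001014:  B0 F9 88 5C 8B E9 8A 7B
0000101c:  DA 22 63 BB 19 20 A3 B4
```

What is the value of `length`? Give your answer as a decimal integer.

`length` follows `sample_rate` (8 B), `seq` (4 B), so it starts at offset 8 + 4 = 12 and occupies 4 bytes.
Bytes at offsets 12..15: 19 20 A3 B4.
In little-endian order the low byte comes first in memory.
Reassemble most-significant byte first: B4 A3 20 19 → 0xB4A32019.
Top bit is set, so as a signed 32-bit value this is 0xB4A32019 − 2^32 = -1264377831.

-1264377831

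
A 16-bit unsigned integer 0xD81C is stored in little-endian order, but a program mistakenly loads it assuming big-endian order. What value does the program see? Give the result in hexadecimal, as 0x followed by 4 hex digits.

Stored little-endian, the bytes at ascending addresses are 1C D8.
Read back as big-endian, the last byte is least significant, giving 0x1CD8.

0x1CD8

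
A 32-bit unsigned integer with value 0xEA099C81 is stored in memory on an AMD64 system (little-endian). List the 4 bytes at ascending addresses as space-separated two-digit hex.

Split into bytes (most-significant first): EA 09 9C 81.
In little-endian order the low byte comes first in memory.
So at ascending addresses the bytes are 81 9C 09 EA.

81 9C 09 EA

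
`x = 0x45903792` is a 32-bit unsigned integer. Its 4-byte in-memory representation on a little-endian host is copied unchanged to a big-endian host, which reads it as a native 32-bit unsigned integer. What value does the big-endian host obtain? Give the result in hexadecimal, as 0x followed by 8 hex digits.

0x92379045

Stored little-endian, the bytes at ascending addresses are 92 37 90 45.
Read back as big-endian, the last byte is least significant, giving 0x92379045.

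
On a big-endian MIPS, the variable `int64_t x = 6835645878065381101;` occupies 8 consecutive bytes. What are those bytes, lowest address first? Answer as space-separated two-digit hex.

5E DD 17 B5 94 73 3E ED

6835645878065381101 in hexadecimal, padded to 64 bits, is 0x5EDD17B594733EED.
Split into bytes (most-significant first): 5E DD 17 B5 94 73 3E ED.
Big-endian stores the most-significant byte at the lowest address.
So the memory order matches the most-significant-first order: 5E DD 17 B5 94 73 3E ED.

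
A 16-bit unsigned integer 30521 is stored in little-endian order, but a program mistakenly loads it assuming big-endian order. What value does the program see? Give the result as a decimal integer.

30521 in 16-bit hexadecimal is 0x7739.
Stored little-endian, the bytes at ascending addresses are 39 77.
Read back as big-endian, the last byte is least significant, giving 0x3977.
0x3977 = 14711.

14711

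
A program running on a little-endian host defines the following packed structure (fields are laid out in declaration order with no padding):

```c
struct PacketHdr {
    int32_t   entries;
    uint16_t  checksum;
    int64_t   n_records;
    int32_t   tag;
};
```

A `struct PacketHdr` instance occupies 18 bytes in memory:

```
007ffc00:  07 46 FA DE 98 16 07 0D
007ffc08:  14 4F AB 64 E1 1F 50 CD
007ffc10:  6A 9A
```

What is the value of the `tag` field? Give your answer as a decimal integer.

-1704276656

`tag` follows `entries` (4 B), `checksum` (2 B), `n_records` (8 B), so it starts at offset 4 + 2 + 8 = 14 and occupies 4 bytes.
Bytes at offsets 14..17: 50 CD 6A 9A.
Little-endian: lowest address holds the least-significant byte.
Reassemble most-significant byte first: 9A 6A CD 50 → 0x9A6ACD50.
Top bit is set, so as a signed 32-bit value this is 0x9A6ACD50 − 2^32 = -1704276656.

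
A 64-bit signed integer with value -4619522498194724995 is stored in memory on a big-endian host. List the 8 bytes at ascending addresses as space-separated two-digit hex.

BF E4 28 C3 5F 2D A7 7D

Two's complement of -4619522498194724995 in 64 bits: 4619522498194724995 = 0x401BD73CA0D25883; invert → 0xBFE428C35F2DA77C; add 1 → 0xBFE428C35F2DA77D.
Split into bytes (most-significant first): BF E4 28 C3 5F 2D A7 7D.
In big-endian order the high byte comes first in memory.
So the memory order matches the most-significant-first order: BF E4 28 C3 5F 2D A7 7D.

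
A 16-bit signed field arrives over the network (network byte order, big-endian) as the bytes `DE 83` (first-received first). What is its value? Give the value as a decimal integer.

-8573

Big-endian stores the most-significant byte at the lowest address.
The bytes are already most-significant first: 0xDE83.
Top bit is set, so as a signed 16-bit value this is 0xDE83 − 2^16 = -8573.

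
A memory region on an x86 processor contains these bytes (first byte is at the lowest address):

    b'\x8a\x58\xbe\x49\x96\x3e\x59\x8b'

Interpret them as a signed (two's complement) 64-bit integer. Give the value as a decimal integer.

Little-endian: lowest address holds the least-significant byte.
Reassemble most-significant byte first: 8B 59 3E 96 49 BE 58 8A → 0x8B593E9649BE588A.
Top bit is set, so as a signed 64-bit value this is 0x8B593E9649BE588A − 2^64 = -8405618414307092342.

-8405618414307092342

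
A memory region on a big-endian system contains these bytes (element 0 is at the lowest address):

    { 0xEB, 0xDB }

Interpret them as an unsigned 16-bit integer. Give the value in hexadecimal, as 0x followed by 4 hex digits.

In big-endian order the high byte comes first in memory.
The bytes are already most-significant first: 0xEBDB.

0xEBDB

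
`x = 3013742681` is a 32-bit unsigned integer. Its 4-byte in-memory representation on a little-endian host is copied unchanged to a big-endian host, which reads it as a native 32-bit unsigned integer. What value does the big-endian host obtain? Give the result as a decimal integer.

3013742681 in 32-bit hexadecimal is 0xB3A21059.
Stored little-endian, the bytes at ascending addresses are 59 10 A2 B3.
Read back as big-endian, the last byte is least significant, giving 0x5910A2B3.
0x5910A2B3 = 1494262451.

1494262451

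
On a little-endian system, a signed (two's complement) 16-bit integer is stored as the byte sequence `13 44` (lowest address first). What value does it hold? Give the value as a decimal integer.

In little-endian order the low byte comes first in memory.
Reassemble most-significant byte first: 44 13 → 0x4413.
0x4413 = 17427.

17427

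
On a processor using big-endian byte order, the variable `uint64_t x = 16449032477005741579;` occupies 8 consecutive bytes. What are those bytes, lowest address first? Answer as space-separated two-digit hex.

E4 46 B3 E3 1A CA 7E 0B

16449032477005741579 in hexadecimal, padded to 64 bits, is 0xE446B3E31ACA7E0B.
Split into bytes (most-significant first): E4 46 B3 E3 1A CA 7E 0B.
Big-endian stores the most-significant byte at the lowest address.
So the memory order matches the most-significant-first order: E4 46 B3 E3 1A CA 7E 0B.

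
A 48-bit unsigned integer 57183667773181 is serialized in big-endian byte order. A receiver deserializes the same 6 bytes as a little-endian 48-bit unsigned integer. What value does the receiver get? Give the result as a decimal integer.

278581043003956

57183667773181 in 48-bit hexadecimal is 0x34021C345EFD.
Stored big-endian, the bytes at ascending addresses are 34 02 1C 34 5E FD.
Read back as little-endian, the first byte is least significant, giving 0xFD5E341C0234.
0xFD5E341C0234 = 278581043003956.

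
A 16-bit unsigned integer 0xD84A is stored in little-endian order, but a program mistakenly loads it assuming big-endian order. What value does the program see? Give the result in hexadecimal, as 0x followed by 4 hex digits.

0x4AD8

Stored little-endian, the bytes at ascending addresses are 4A D8.
Read back as big-endian, the last byte is least significant, giving 0x4AD8.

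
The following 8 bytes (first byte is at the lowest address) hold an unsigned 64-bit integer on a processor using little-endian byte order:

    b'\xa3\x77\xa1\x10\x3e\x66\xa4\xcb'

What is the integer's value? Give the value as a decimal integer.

14673965902632941475

Little-endian stores the least-significant byte at the lowest address.
Reassemble most-significant byte first: CB A4 66 3E 10 A1 77 A3 → 0xCBA4663E10A177A3.
0xCBA4663E10A177A3 = 14673965902632941475.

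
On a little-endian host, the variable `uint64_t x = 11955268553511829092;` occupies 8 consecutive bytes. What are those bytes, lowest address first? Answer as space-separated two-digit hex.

64 7E 78 5E 68 A5 E9 A5

11955268553511829092 in hexadecimal, padded to 64 bits, is 0xA5E9A5685E787E64.
Split into bytes (most-significant first): A5 E9 A5 68 5E 78 7E 64.
Little-endian stores the least-significant byte at the lowest address.
So at ascending addresses the bytes are 64 7E 78 5E 68 A5 E9 A5.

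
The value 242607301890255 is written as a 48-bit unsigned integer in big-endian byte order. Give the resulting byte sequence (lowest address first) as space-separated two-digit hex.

DC A6 6A 0C 90 CF

242607301890255 in hexadecimal, padded to 48 bits, is 0xDCA66A0C90CF.
Split into bytes (most-significant first): DC A6 6A 0C 90 CF.
Big-endian stores the most-significant byte at the lowest address.
So the memory order matches the most-significant-first order: DC A6 6A 0C 90 CF.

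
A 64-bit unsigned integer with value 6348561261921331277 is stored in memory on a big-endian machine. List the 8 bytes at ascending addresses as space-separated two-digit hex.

6348561261921331277 in hexadecimal, padded to 64 bits, is 0x581A9ED4E3A0684D.
Split into bytes (most-significant first): 58 1A 9E D4 E3 A0 68 4D.
Big-endian: lowest address holds the most-significant byte.
So the memory order matches the most-significant-first order: 58 1A 9E D4 E3 A0 68 4D.

58 1A 9E D4 E3 A0 68 4D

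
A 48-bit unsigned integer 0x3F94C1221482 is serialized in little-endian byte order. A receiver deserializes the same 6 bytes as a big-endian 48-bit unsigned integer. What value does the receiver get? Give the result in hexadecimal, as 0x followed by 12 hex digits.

0x821422C1943F

Stored little-endian, the bytes at ascending addresses are 82 14 22 C1 94 3F.
Read back as big-endian, the last byte is least significant, giving 0x821422C1943F.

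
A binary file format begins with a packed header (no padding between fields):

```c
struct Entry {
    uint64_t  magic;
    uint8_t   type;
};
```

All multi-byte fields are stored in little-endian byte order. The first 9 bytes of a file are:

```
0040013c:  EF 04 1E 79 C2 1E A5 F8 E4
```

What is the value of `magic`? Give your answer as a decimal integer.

17916760513167885551

`magic` is the first field, at byte offset 0, occupying 8 bytes.
Bytes at offsets 0..7: EF 04 1E 79 C2 1E A5 F8.
Little-endian: lowest address holds the least-significant byte.
Reassemble most-significant byte first: F8 A5 1E C2 79 1E 04 EF → 0xF8A51EC2791E04EF.
0xF8A51EC2791E04EF = 17916760513167885551.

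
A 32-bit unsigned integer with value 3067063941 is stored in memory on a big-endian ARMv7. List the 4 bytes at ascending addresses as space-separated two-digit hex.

3067063941 in hexadecimal, padded to 32 bits, is 0xB6CFAE85.
Split into bytes (most-significant first): B6 CF AE 85.
In big-endian order the high byte comes first in memory.
So the memory order matches the most-significant-first order: B6 CF AE 85.

B6 CF AE 85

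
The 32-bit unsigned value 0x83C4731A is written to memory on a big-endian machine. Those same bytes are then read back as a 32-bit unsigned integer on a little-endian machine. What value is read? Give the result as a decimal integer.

443794563

Stored big-endian, the bytes at ascending addresses are 83 C4 73 1A.
Read back as little-endian, the first byte is least significant, giving 0x1A73C483.
0x1A73C483 = 443794563.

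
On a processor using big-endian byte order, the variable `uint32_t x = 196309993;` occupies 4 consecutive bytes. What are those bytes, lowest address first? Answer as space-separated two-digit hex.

196309993 in hexadecimal, padded to 32 bits, is 0x0BB373E9.
Split into bytes (most-significant first): 0B B3 73 E9.
In big-endian order the high byte comes first in memory.
So the memory order matches the most-significant-first order: 0B B3 73 E9.

0B B3 73 E9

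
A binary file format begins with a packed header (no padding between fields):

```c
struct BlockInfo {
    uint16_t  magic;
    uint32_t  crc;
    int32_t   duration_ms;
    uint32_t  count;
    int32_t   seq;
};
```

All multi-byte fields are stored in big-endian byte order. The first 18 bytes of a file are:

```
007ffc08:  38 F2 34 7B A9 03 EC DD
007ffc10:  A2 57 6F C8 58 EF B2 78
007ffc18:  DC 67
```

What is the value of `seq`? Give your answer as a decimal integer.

`seq` follows `magic` (2 B), `crc` (4 B), `duration_ms` (4 B), `count` (4 B), so it starts at offset 2 + 4 + 4 + 4 = 14 and occupies 4 bytes.
Bytes at offsets 14..17: B2 78 DC 67.
Big-endian stores the most-significant byte at the lowest address.
The bytes are already most-significant first: 0xB278DC67.
Top bit is set, so as a signed 32-bit value this is 0xB278DC67 − 2^32 = -1300702105.

-1300702105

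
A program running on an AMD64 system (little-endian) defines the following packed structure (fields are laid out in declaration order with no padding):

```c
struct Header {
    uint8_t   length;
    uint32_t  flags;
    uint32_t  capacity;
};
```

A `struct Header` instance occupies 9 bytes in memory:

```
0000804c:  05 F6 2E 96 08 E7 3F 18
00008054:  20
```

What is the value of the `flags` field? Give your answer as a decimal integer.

`flags` follows `length` (1 byte), so it starts at byte offset 1 and occupies 4 bytes.
Bytes at offsets 1..4: F6 2E 96 08.
In little-endian order the low byte comes first in memory.
Reassemble most-significant byte first: 08 96 2E F6 → 0x08962EF6.
0x08962EF6 = 144060150.

144060150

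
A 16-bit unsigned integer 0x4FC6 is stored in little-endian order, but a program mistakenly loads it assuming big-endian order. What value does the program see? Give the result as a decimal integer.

Stored little-endian, the bytes at ascending addresses are C6 4F.
Read back as big-endian, the last byte is least significant, giving 0xC64F.
0xC64F = 50767.

50767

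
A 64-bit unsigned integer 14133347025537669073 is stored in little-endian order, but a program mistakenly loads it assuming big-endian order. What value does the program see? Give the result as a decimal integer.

14133347025537669073 in 64-bit hexadecimal is 0xC423BC3CF07F17D1.
Stored little-endian, the bytes at ascending addresses are D1 17 7F F0 3C BC 23 C4.
Read back as big-endian, the last byte is least significant, giving 0xD1177FF03CBC23C4.
0xD1177FF03CBC23C4 = 15066651748179125188.

15066651748179125188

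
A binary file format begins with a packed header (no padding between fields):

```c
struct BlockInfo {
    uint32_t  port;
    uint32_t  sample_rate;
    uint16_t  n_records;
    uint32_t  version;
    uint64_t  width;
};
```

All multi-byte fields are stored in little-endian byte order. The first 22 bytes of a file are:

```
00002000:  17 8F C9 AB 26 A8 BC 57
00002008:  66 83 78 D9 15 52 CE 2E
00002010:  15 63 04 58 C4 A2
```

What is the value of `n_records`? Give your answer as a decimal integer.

33638

`n_records` follows `port` (4 B), `sample_rate` (4 B), so it starts at offset 4 + 4 = 8 and occupies 2 bytes.
Bytes at offsets 8..9: 66 83.
Little-endian stores the least-significant byte at the lowest address.
Reassemble most-significant byte first: 83 66 → 0x8366.
0x8366 = 33638.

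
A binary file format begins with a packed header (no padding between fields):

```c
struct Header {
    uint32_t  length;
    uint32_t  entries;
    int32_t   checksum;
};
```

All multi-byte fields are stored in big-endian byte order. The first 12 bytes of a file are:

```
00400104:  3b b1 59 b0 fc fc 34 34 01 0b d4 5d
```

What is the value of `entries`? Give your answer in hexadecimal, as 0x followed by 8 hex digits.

`entries` follows `length` (4 bytes), so it starts at byte offset 4 and occupies 4 bytes.
Bytes at offsets 4..7: FC FC 34 34.
In big-endian order the high byte comes first in memory.
The bytes are already most-significant first: 0xFCFC3434.

0xFCFC3434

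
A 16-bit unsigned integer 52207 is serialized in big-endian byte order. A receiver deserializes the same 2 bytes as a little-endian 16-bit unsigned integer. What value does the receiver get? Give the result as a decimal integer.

52207 in 16-bit hexadecimal is 0xCBEF.
Stored big-endian, the bytes at ascending addresses are CB EF.
Read back as little-endian, the first byte is least significant, giving 0xEFCB.
0xEFCB = 61387.

61387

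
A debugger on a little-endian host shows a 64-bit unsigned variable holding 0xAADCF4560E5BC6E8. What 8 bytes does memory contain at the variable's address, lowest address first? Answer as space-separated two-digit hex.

Split into bytes (most-significant first): AA DC F4 56 0E 5B C6 E8.
In little-endian order the low byte comes first in memory.
So at ascending addresses the bytes are E8 C6 5B 0E 56 F4 DC AA.

E8 C6 5B 0E 56 F4 DC AA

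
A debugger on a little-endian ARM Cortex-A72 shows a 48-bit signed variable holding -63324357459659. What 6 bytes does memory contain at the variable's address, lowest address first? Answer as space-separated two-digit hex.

Two's complement of -63324357459659 in 48 bits: 63324357459659 = 0x3997D9D4FECB; invert → 0xC668262B0134; add 1 → 0xC668262B0135.
Split into bytes (most-significant first): C6 68 26 2B 01 35.
In little-endian order the low byte comes first in memory.
So at ascending addresses the bytes are 35 01 2B 26 68 C6.

35 01 2B 26 68 C6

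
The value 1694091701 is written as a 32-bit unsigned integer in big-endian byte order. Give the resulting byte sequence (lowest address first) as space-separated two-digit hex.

64 F9 C9 B5

1694091701 in hexadecimal, padded to 32 bits, is 0x64F9C9B5.
Split into bytes (most-significant first): 64 F9 C9 B5.
In big-endian order the high byte comes first in memory.
So the memory order matches the most-significant-first order: 64 F9 C9 B5.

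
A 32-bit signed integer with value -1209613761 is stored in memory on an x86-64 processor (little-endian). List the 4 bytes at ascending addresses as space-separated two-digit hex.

Two's complement of -1209613761 in 32 bits: 1209613761 = 0x48193DC1; invert → 0xB7E6C23E; add 1 → 0xB7E6C23F.
Split into bytes (most-significant first): B7 E6 C2 3F.
Little-endian stores the least-significant byte at the lowest address.
So at ascending addresses the bytes are 3F C2 E6 B7.

3F C2 E6 B7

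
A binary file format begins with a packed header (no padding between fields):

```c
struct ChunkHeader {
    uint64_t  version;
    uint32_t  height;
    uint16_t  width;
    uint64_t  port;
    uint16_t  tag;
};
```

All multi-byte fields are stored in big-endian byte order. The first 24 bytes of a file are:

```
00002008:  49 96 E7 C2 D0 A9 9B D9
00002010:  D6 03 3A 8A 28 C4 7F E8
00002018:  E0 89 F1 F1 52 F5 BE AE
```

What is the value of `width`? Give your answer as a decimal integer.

10436

`width` follows `version` (8 B), `height` (4 B), so it starts at offset 8 + 4 = 12 and occupies 2 bytes.
Bytes at offsets 12..13: 28 C4.
Big-endian: lowest address holds the most-significant byte.
The bytes are already most-significant first: 0x28C4.
0x28C4 = 10436.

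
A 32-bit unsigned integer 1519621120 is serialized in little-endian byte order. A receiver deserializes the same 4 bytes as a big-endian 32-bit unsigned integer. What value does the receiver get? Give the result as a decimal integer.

1519621120 in 32-bit hexadecimal is 0x5A939400.
Stored little-endian, the bytes at ascending addresses are 00 94 93 5A.
Read back as big-endian, the last byte is least significant, giving 0x0094935A.
0x0094935A = 9737050.

9737050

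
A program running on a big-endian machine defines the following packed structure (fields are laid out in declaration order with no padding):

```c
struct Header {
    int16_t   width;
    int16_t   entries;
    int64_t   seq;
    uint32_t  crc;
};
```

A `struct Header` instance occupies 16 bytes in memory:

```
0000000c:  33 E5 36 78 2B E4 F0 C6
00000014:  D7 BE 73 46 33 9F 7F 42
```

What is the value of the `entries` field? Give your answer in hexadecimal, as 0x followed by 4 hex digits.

`entries` follows `width` (2 bytes), so it starts at byte offset 2 and occupies 2 bytes.
Bytes at offsets 2..3: 36 78.
In big-endian order the high byte comes first in memory.
The bytes are already most-significant first: 0x3678.

0x3678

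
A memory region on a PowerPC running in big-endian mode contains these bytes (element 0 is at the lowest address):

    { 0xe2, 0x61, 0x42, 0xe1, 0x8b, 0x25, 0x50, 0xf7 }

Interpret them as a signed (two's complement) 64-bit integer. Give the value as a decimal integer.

-2134351211927351049

Big-endian stores the most-significant byte at the lowest address.
The bytes are already most-significant first: 0xE26142E18B2550F7.
Top bit is set, so as a signed 64-bit value this is 0xE26142E18B2550F7 − 2^64 = -2134351211927351049.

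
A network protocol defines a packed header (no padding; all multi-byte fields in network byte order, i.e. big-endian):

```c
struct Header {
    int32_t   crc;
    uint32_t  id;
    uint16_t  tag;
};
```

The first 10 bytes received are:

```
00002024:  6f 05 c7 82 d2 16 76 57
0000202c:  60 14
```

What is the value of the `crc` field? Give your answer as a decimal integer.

`crc` is the first field, at byte offset 0, occupying 4 bytes.
Bytes at offsets 0..3: 6F 05 C7 82.
Big-endian: lowest address holds the most-significant byte.
The bytes are already most-significant first: 0x6F05C782.
0x6F05C782 = 1862649730.

1862649730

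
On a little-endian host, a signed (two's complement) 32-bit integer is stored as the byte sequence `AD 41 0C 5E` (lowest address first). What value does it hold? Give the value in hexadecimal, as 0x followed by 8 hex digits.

0x5E0C41AD

In little-endian order the low byte comes first in memory.
Reassemble most-significant byte first: 5E 0C 41 AD → 0x5E0C41AD.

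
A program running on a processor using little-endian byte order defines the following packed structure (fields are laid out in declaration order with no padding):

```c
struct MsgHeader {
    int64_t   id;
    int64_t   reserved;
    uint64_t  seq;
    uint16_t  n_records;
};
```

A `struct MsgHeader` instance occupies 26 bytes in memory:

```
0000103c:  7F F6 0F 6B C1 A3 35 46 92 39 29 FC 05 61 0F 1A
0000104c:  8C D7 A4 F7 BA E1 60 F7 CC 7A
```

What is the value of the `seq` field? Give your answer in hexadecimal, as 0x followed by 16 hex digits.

`seq` follows `id` (8 B), `reserved` (8 B), so it starts at offset 8 + 8 = 16 and occupies 8 bytes.
Bytes at offsets 16..23: 8C D7 A4 F7 BA E1 60 F7.
Little-endian stores the least-significant byte at the lowest address.
Reassemble most-significant byte first: F7 60 E1 BA F7 A4 D7 8C → 0xF760E1BAF7A4D78C.

0xF760E1BAF7A4D78C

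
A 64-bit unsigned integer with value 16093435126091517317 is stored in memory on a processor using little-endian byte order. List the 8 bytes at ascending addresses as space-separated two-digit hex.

85 8D 7A 02 FB 5D 57 DF

16093435126091517317 in hexadecimal, padded to 64 bits, is 0xDF575DFB027A8D85.
Split into bytes (most-significant first): DF 57 5D FB 02 7A 8D 85.
Little-endian stores the least-significant byte at the lowest address.
So at ascending addresses the bytes are 85 8D 7A 02 FB 5D 57 DF.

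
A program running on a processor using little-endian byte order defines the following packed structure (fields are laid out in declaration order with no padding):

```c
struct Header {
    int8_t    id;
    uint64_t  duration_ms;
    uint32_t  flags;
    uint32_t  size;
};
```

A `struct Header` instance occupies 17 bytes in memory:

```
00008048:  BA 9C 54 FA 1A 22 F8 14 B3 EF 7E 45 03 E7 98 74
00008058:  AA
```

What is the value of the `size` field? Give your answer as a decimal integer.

`size` follows `id` (1 B), `duration_ms` (8 B), `flags` (4 B), so it starts at offset 1 + 8 + 4 = 13 and occupies 4 bytes.
Bytes at offsets 13..16: E7 98 74 AA.
In little-endian order the low byte comes first in memory.
Reassemble most-significant byte first: AA 74 98 E7 → 0xAA7498E7.
0xAA7498E7 = 2859768039.

2859768039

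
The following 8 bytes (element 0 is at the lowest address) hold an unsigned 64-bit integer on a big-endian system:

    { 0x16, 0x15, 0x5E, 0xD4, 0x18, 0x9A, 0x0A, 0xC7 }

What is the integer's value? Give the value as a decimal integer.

Big-endian stores the most-significant byte at the lowest address.
The bytes are already most-significant first: 0x16155ED4189A0AC7.
0x16155ED4189A0AC7 = 1591282308384164551.

1591282308384164551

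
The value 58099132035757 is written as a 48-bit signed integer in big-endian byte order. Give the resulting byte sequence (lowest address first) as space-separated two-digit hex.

34 D7 42 20 72 AD

58099132035757 in hexadecimal, padded to 48 bits, is 0x34D7422072AD.
Split into bytes (most-significant first): 34 D7 42 20 72 AD.
Big-endian stores the most-significant byte at the lowest address.
So the memory order matches the most-significant-first order: 34 D7 42 20 72 AD.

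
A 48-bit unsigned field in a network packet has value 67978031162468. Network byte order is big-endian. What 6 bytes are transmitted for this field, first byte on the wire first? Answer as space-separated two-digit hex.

3D D3 5E 66 64 64

67978031162468 in hexadecimal, padded to 48 bits, is 0x3DD35E666464.
Split into bytes (most-significant first): 3D D3 5E 66 64 64.
In big-endian order the high byte comes first in memory.
So the memory order matches the most-significant-first order: 3D D3 5E 66 64 64.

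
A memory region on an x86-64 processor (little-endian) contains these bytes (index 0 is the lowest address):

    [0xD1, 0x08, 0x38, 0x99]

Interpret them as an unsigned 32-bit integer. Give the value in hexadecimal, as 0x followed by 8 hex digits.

0x993808D1

In little-endian order the low byte comes first in memory.
Reassemble most-significant byte first: 99 38 08 D1 → 0x993808D1.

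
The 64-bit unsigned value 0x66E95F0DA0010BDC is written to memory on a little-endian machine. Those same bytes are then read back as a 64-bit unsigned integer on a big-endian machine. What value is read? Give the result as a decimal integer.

15855768700018747750

Stored little-endian, the bytes at ascending addresses are DC 0B 01 A0 0D 5F E9 66.
Read back as big-endian, the last byte is least significant, giving 0xDC0B01A00D5FE966.
0xDC0B01A00D5FE966 = 15855768700018747750.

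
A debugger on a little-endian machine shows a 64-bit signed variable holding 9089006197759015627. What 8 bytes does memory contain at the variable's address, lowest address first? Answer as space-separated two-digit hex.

9089006197759015627 in hexadecimal, padded to 64 bits, is 0x7E22A2FB32BFFACB.
Split into bytes (most-significant first): 7E 22 A2 FB 32 BF FA CB.
Little-endian: lowest address holds the least-significant byte.
So at ascending addresses the bytes are CB FA BF 32 FB A2 22 7E.

CB FA BF 32 FB A2 22 7E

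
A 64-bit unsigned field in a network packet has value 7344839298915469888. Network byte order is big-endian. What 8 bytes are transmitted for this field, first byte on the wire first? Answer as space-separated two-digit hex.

65 EE 1C 6D 80 2F 8A 40

7344839298915469888 in hexadecimal, padded to 64 bits, is 0x65EE1C6D802F8A40.
Split into bytes (most-significant first): 65 EE 1C 6D 80 2F 8A 40.
Big-endian stores the most-significant byte at the lowest address.
So the memory order matches the most-significant-first order: 65 EE 1C 6D 80 2F 8A 40.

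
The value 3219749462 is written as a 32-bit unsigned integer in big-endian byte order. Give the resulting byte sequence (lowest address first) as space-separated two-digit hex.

BF E9 7A 56

3219749462 in hexadecimal, padded to 32 bits, is 0xBFE97A56.
Split into bytes (most-significant first): BF E9 7A 56.
Big-endian: lowest address holds the most-significant byte.
So the memory order matches the most-significant-first order: BF E9 7A 56.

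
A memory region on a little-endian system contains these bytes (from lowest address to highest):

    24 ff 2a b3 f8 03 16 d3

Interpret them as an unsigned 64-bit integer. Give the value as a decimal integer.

15210349158183141156

Little-endian: lowest address holds the least-significant byte.
Reassemble most-significant byte first: D3 16 03 F8 B3 2A FF 24 → 0xD31603F8B32AFF24.
0xD31603F8B32AFF24 = 15210349158183141156.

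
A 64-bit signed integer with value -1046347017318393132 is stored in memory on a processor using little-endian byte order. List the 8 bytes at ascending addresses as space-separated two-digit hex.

Two's complement of -1046347017318393132 in 64 bits: 1046347017318393132 = 0x0E855F11870D652C; invert → 0xF17AA0EE78F29AD3; add 1 → 0xF17AA0EE78F29AD4.
Split into bytes (most-significant first): F1 7A A0 EE 78 F2 9A D4.
Little-endian stores the least-significant byte at the lowest address.
So at ascending addresses the bytes are D4 9A F2 78 EE A0 7A F1.

D4 9A F2 78 EE A0 7A F1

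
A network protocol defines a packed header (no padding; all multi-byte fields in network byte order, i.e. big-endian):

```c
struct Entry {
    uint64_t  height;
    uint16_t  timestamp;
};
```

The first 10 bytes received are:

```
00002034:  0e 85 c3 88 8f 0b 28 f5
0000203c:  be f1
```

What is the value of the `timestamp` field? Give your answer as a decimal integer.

48881

`timestamp` follows `height` (8 bytes), so it starts at byte offset 8 and occupies 2 bytes.
Bytes at offsets 8..9: BE F1.
In big-endian order the high byte comes first in memory.
The bytes are already most-significant first: 0xBEF1.
0xBEF1 = 48881.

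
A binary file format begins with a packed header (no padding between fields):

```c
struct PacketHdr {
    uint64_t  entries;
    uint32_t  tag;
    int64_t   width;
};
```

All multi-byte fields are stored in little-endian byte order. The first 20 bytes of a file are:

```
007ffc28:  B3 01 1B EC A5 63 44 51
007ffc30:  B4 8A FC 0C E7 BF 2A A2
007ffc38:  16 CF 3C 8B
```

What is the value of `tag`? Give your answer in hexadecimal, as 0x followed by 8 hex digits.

`tag` follows `entries` (8 bytes), so it starts at byte offset 8 and occupies 4 bytes.
Bytes at offsets 8..11: B4 8A FC 0C.
Little-endian stores the least-significant byte at the lowest address.
Reassemble most-significant byte first: 0C FC 8A B4 → 0x0CFC8AB4.

0x0CFC8AB4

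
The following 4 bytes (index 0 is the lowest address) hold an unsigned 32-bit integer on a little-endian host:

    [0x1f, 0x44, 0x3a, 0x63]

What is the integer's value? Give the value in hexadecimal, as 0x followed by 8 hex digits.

Little-endian stores the least-significant byte at the lowest address.
Reassemble most-significant byte first: 63 3A 44 1F → 0x633A441F.

0x633A441F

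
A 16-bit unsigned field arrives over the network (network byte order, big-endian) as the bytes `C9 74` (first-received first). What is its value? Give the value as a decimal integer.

In big-endian order the high byte comes first in memory.
The bytes are already most-significant first: 0xC974.
0xC974 = 51572.

51572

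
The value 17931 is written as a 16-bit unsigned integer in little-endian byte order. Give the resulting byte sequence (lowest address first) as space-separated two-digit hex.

17931 in hexadecimal, padded to 16 bits, is 0x460B.
Split into bytes (most-significant first): 46 0B.
Little-endian stores the least-significant byte at the lowest address.
So at ascending addresses the bytes are 0B 46.

0B 46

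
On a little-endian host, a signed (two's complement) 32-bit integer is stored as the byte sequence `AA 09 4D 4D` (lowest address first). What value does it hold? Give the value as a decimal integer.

1296894378

Little-endian: lowest address holds the least-significant byte.
Reassemble most-significant byte first: 4D 4D 09 AA → 0x4D4D09AA.
0x4D4D09AA = 1296894378.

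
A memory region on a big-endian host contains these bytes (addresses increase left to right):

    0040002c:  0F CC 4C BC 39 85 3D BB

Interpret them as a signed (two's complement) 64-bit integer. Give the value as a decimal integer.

In big-endian order the high byte comes first in memory.
The bytes are already most-significant first: 0x0FCC4CBC39853DBB.
0x0FCC4CBC39853DBB = 1138369177120488891.

1138369177120488891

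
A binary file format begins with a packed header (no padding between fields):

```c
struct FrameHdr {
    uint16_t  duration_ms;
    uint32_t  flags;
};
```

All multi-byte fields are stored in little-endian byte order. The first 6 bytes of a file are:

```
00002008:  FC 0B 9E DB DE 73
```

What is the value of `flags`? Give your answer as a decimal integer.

`flags` follows `duration_ms` (2 bytes), so it starts at byte offset 2 and occupies 4 bytes.
Bytes at offsets 2..5: 9E DB DE 73.
In little-endian order the low byte comes first in memory.
Reassemble most-significant byte first: 73 DE DB 9E → 0x73DEDB9E.
0x73DEDB9E = 1943985054.

1943985054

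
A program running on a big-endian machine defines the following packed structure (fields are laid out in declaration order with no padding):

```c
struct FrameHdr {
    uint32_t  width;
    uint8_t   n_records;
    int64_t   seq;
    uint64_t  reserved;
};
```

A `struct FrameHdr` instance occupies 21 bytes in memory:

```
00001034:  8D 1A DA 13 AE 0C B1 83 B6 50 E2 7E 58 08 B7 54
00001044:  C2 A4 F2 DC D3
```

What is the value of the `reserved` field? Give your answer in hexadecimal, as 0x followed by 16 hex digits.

0x08B754C2A4F2DCD3

`reserved` follows `width` (4 B), `n_records` (1 B), `seq` (8 B), so it starts at offset 4 + 1 + 8 = 13 and occupies 8 bytes.
Bytes at offsets 13..20: 08 B7 54 C2 A4 F2 DC D3.
Big-endian: lowest address holds the most-significant byte.
The bytes are already most-significant first: 0x08B754C2A4F2DCD3.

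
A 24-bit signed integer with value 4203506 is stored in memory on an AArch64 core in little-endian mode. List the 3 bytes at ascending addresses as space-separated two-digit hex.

4203506 in hexadecimal, padded to 24 bits, is 0x4023F2.
Split into bytes (most-significant first): 40 23 F2.
Little-endian stores the least-significant byte at the lowest address.
So at ascending addresses the bytes are F2 23 40.

F2 23 40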